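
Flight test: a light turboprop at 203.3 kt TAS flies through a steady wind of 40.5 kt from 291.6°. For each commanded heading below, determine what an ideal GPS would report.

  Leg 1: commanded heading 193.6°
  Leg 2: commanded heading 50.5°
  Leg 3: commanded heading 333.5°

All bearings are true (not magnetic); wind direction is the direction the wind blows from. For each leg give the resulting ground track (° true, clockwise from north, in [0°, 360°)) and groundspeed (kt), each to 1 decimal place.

Leg 1: heading 193.6°; drift -10.9° → track 182.7°, groundspeed 212.8 kt
Leg 2: heading 50.5°; drift +9.0° → track 59.5°, groundspeed 225.7 kt
Leg 3: heading 333.5°; drift +8.9° → track 342.4°, groundspeed 175.3 kt

Leg 1: track=182.7°, groundspeed=212.8 kt
Leg 2: track=59.5°, groundspeed=225.7 kt
Leg 3: track=342.4°, groundspeed=175.3 kt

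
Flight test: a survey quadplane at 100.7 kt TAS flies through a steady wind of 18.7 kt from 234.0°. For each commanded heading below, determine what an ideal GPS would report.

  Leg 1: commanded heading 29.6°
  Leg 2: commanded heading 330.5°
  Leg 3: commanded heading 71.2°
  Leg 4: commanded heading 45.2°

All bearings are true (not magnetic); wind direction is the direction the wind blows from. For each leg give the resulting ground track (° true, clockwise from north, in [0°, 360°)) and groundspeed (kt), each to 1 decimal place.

Leg 1: heading 29.6°; drift +3.8° → track 33.4°, groundspeed 118.0 kt
Leg 2: heading 330.5°; drift +10.2° → track 340.7°, groundspeed 104.5 kt
Leg 3: heading 71.2°; drift -2.7° → track 68.5°, groundspeed 118.7 kt
Leg 4: heading 45.2°; drift +1.4° → track 46.6°, groundspeed 119.2 kt

Leg 1: track=33.4°, groundspeed=118.0 kt
Leg 2: track=340.7°, groundspeed=104.5 kt
Leg 3: track=68.5°, groundspeed=118.7 kt
Leg 4: track=46.6°, groundspeed=119.2 kt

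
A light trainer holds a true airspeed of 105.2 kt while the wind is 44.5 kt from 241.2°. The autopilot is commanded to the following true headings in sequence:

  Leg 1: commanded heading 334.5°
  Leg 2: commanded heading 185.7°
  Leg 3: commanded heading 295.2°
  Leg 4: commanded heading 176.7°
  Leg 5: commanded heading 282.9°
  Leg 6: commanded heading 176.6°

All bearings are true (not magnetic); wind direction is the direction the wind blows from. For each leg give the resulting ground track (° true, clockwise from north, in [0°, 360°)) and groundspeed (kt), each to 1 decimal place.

Leg 1: track=356.9°, groundspeed=116.6 kt
Leg 2: track=161.1°, groundspeed=88.0 kt
Leg 3: track=319.7°, groundspeed=86.9 kt
Leg 4: track=151.7°, groundspeed=95.0 kt
Leg 5: track=305.3°, groundspeed=77.8 kt
Leg 6: track=151.6°, groundspeed=95.0 kt

Leg 1: heading 334.5°; drift +22.4° → track 356.9°, groundspeed 116.6 kt
Leg 2: heading 185.7°; drift -24.6° → track 161.1°, groundspeed 88.0 kt
Leg 3: heading 295.2°; drift +24.5° → track 319.7°, groundspeed 86.9 kt
Leg 4: heading 176.7°; drift -25.0° → track 151.7°, groundspeed 95.0 kt
Leg 5: heading 282.9°; drift +22.4° → track 305.3°, groundspeed 77.8 kt
Leg 6: heading 176.6°; drift -25.0° → track 151.6°, groundspeed 95.0 kt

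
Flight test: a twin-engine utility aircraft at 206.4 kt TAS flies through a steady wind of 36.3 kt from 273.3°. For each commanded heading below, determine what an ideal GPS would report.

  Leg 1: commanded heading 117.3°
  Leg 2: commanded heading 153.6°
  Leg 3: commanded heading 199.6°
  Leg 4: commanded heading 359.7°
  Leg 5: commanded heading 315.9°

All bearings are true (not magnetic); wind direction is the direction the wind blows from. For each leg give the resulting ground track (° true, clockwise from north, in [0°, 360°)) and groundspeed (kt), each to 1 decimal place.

Leg 1: heading 117.3°; drift -3.5° → track 113.8°, groundspeed 240.0 kt
Leg 2: heading 153.6°; drift -8.0° → track 145.6°, groundspeed 226.6 kt
Leg 3: heading 199.6°; drift -10.1° → track 189.5°, groundspeed 199.3 kt
Leg 4: heading 359.7°; drift +10.1° → track 9.8°, groundspeed 207.3 kt
Leg 5: heading 315.9°; drift +7.8° → track 323.7°, groundspeed 181.4 kt

Leg 1: track=113.8°, groundspeed=240.0 kt
Leg 2: track=145.6°, groundspeed=226.6 kt
Leg 3: track=189.5°, groundspeed=199.3 kt
Leg 4: track=9.8°, groundspeed=207.3 kt
Leg 5: track=323.7°, groundspeed=181.4 kt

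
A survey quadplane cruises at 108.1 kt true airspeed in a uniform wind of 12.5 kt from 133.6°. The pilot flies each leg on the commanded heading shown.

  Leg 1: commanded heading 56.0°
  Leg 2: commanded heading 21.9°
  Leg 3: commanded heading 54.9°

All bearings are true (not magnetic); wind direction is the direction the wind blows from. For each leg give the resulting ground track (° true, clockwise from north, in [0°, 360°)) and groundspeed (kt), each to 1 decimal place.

Leg 1: heading 56.0°; drift -6.6° → track 49.4°, groundspeed 106.1 kt
Leg 2: heading 21.9°; drift -5.9° → track 16.0°, groundspeed 113.3 kt
Leg 3: heading 54.9°; drift -6.6° → track 48.3°, groundspeed 106.4 kt

Leg 1: track=49.4°, groundspeed=106.1 kt
Leg 2: track=16.0°, groundspeed=113.3 kt
Leg 3: track=48.3°, groundspeed=106.4 kt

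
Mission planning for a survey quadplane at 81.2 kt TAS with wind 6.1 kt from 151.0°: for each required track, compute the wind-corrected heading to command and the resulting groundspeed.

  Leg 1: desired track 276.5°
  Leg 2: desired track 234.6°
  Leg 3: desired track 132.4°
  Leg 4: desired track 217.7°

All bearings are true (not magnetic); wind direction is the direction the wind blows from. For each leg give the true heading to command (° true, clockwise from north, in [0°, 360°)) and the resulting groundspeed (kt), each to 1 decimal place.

Leg 1: heading=273.0°, groundspeed=84.6 kt
Leg 2: heading=230.3°, groundspeed=80.3 kt
Leg 3: heading=133.8°, groundspeed=75.4 kt
Leg 4: heading=213.7°, groundspeed=78.6 kt

Leg 1: desired track 276.5°; wind correction -3.5° → command heading 273.0°, groundspeed 84.6 kt
Leg 2: desired track 234.6°; wind correction -4.3° → command heading 230.3°, groundspeed 80.3 kt
Leg 3: desired track 132.4°; wind correction +1.4° → command heading 133.8°, groundspeed 75.4 kt
Leg 4: desired track 217.7°; wind correction -4.0° → command heading 213.7°, groundspeed 78.6 kt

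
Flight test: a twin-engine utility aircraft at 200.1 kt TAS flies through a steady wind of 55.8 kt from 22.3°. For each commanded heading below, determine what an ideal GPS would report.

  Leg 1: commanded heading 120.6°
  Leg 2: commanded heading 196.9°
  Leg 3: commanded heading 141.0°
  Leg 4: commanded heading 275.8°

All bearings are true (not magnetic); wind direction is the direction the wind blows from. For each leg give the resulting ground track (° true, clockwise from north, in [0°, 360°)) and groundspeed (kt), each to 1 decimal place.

Leg 1: heading 120.6°; drift +14.9° → track 135.5°, groundspeed 215.4 kt
Leg 2: heading 196.9°; drift +1.2° → track 198.1°, groundspeed 255.7 kt
Leg 3: heading 141.0°; drift +12.2° → track 153.2°, groundspeed 232.1 kt
Leg 4: heading 275.8°; drift -13.9° → track 261.9°, groundspeed 222.5 kt

Leg 1: track=135.5°, groundspeed=215.4 kt
Leg 2: track=198.1°, groundspeed=255.7 kt
Leg 3: track=153.2°, groundspeed=232.1 kt
Leg 4: track=261.9°, groundspeed=222.5 kt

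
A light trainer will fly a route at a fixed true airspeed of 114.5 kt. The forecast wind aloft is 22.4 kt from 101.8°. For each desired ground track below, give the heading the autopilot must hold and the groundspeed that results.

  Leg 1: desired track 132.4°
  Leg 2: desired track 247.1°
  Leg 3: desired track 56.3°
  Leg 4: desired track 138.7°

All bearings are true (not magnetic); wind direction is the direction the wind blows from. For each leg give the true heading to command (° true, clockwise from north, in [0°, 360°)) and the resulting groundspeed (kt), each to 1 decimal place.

Leg 1: heading=126.7°, groundspeed=94.7 kt
Leg 2: heading=240.7°, groundspeed=132.2 kt
Leg 3: heading=64.3°, groundspeed=97.7 kt
Leg 4: heading=132.0°, groundspeed=95.8 kt

Leg 1: desired track 132.4°; wind correction -5.7° → command heading 126.7°, groundspeed 94.7 kt
Leg 2: desired track 247.1°; wind correction -6.4° → command heading 240.7°, groundspeed 132.2 kt
Leg 3: desired track 56.3°; wind correction +8.0° → command heading 64.3°, groundspeed 97.7 kt
Leg 4: desired track 138.7°; wind correction -6.7° → command heading 132.0°, groundspeed 95.8 kt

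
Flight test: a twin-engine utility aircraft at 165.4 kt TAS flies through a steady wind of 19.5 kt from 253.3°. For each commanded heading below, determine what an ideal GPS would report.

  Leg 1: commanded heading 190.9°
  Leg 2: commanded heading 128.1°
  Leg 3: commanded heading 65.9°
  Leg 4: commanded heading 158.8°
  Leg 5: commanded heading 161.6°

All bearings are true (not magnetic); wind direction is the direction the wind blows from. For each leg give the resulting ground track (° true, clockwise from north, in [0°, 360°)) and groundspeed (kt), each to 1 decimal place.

Leg 1: track=184.6°, groundspeed=157.3 kt
Leg 2: track=122.9°, groundspeed=177.4 kt
Leg 3: track=66.7°, groundspeed=184.8 kt
Leg 4: track=152.2°, groundspeed=168.1 kt
Leg 5: track=154.9°, groundspeed=167.1 kt

Leg 1: heading 190.9°; drift -6.3° → track 184.6°, groundspeed 157.3 kt
Leg 2: heading 128.1°; drift -5.2° → track 122.9°, groundspeed 177.4 kt
Leg 3: heading 65.9°; drift +0.8° → track 66.7°, groundspeed 184.8 kt
Leg 4: heading 158.8°; drift -6.6° → track 152.2°, groundspeed 168.1 kt
Leg 5: heading 161.6°; drift -6.7° → track 154.9°, groundspeed 167.1 kt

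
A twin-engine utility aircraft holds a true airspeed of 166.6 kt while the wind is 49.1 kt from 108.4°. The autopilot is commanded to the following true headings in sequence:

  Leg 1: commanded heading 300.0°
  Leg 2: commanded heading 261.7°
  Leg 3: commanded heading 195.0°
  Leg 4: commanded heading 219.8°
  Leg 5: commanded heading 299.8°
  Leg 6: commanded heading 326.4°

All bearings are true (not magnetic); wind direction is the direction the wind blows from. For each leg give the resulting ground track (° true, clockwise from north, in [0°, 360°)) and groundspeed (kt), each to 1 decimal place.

Leg 1: track=297.4°, groundspeed=214.9 kt
Leg 2: track=267.7°, groundspeed=211.6 kt
Leg 3: track=211.7°, groundspeed=170.9 kt
Leg 4: track=233.7°, groundspeed=190.1 kt
Leg 5: track=297.2°, groundspeed=215.0 kt
Leg 6: track=318.0°, groundspeed=207.5 kt

Leg 1: heading 300.0°; drift -2.6° → track 297.4°, groundspeed 214.9 kt
Leg 2: heading 261.7°; drift +6.0° → track 267.7°, groundspeed 211.6 kt
Leg 3: heading 195.0°; drift +16.7° → track 211.7°, groundspeed 170.9 kt
Leg 4: heading 219.8°; drift +13.9° → track 233.7°, groundspeed 190.1 kt
Leg 5: heading 299.8°; drift -2.6° → track 297.2°, groundspeed 215.0 kt
Leg 6: heading 326.4°; drift -8.4° → track 318.0°, groundspeed 207.5 kt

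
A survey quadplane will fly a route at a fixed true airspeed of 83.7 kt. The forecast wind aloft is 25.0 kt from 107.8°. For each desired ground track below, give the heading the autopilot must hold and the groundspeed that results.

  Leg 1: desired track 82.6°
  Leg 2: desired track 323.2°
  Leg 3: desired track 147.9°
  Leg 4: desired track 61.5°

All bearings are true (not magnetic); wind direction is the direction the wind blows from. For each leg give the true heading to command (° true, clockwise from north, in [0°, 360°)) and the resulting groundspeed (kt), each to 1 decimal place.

Leg 1: heading=89.9°, groundspeed=60.4 kt
Leg 2: heading=333.2°, groundspeed=102.8 kt
Leg 3: heading=136.8°, groundspeed=63.0 kt
Leg 4: heading=74.0°, groundspeed=64.5 kt

Leg 1: desired track 82.6°; wind correction +7.3° → command heading 89.9°, groundspeed 60.4 kt
Leg 2: desired track 323.2°; wind correction +10.0° → command heading 333.2°, groundspeed 102.8 kt
Leg 3: desired track 147.9°; wind correction -11.1° → command heading 136.8°, groundspeed 63.0 kt
Leg 4: desired track 61.5°; wind correction +12.5° → command heading 74.0°, groundspeed 64.5 kt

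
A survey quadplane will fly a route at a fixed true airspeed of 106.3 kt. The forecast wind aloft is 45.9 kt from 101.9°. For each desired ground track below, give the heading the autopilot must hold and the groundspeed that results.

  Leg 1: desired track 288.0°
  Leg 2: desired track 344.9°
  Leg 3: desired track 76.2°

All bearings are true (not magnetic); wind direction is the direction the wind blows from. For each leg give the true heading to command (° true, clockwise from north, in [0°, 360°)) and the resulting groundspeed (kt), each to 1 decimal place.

Leg 1: desired track 288.0°; wind correction +2.6° → command heading 290.6°, groundspeed 151.8 kt
Leg 2: desired track 344.9°; wind correction +22.6° → command heading 7.5°, groundspeed 119.0 kt
Leg 3: desired track 76.2°; wind correction +10.8° → command heading 87.0°, groundspeed 63.1 kt

Leg 1: heading=290.6°, groundspeed=151.8 kt
Leg 2: heading=7.5°, groundspeed=119.0 kt
Leg 3: heading=87.0°, groundspeed=63.1 kt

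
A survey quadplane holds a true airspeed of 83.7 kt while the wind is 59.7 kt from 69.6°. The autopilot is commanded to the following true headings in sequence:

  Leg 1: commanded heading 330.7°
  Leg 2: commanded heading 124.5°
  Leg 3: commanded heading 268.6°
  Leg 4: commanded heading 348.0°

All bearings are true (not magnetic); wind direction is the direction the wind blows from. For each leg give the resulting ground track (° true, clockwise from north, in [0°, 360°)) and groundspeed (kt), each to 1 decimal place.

Leg 1: track=298.3°, groundspeed=110.1 kt
Leg 2: track=169.2°, groundspeed=69.5 kt
Leg 3: track=260.7°, groundspeed=141.5 kt
Leg 4: track=309.8°, groundspeed=95.4 kt

Leg 1: heading 330.7°; drift -32.4° → track 298.3°, groundspeed 110.1 kt
Leg 2: heading 124.5°; drift +44.7° → track 169.2°, groundspeed 69.5 kt
Leg 3: heading 268.6°; drift -7.9° → track 260.7°, groundspeed 141.5 kt
Leg 4: heading 348.0°; drift -38.2° → track 309.8°, groundspeed 95.4 kt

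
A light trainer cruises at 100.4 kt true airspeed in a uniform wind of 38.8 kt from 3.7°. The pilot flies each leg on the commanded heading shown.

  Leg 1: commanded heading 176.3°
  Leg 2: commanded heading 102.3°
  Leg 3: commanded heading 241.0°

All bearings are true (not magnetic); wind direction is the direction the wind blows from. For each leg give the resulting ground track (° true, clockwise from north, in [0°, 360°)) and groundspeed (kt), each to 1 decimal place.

Leg 1: track=178.4°, groundspeed=139.0 kt
Leg 2: track=122.2°, groundspeed=112.9 kt
Leg 3: track=225.9°, groundspeed=125.7 kt

Leg 1: heading 176.3°; drift +2.1° → track 178.4°, groundspeed 139.0 kt
Leg 2: heading 102.3°; drift +19.9° → track 122.2°, groundspeed 112.9 kt
Leg 3: heading 241.0°; drift -15.1° → track 225.9°, groundspeed 125.7 kt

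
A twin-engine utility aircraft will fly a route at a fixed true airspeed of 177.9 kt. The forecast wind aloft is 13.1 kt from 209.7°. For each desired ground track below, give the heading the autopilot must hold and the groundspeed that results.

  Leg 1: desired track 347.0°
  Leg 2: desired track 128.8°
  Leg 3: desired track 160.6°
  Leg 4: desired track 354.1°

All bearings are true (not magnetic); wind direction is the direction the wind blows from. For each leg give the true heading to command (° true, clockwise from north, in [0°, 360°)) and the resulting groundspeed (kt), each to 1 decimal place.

Leg 1: heading=344.1°, groundspeed=187.3 kt
Leg 2: heading=133.0°, groundspeed=175.4 kt
Leg 3: heading=163.8°, groundspeed=169.0 kt
Leg 4: heading=351.6°, groundspeed=188.4 kt

Leg 1: desired track 347.0°; wind correction -2.9° → command heading 344.1°, groundspeed 187.3 kt
Leg 2: desired track 128.8°; wind correction +4.2° → command heading 133.0°, groundspeed 175.4 kt
Leg 3: desired track 160.6°; wind correction +3.2° → command heading 163.8°, groundspeed 169.0 kt
Leg 4: desired track 354.1°; wind correction -2.5° → command heading 351.6°, groundspeed 188.4 kt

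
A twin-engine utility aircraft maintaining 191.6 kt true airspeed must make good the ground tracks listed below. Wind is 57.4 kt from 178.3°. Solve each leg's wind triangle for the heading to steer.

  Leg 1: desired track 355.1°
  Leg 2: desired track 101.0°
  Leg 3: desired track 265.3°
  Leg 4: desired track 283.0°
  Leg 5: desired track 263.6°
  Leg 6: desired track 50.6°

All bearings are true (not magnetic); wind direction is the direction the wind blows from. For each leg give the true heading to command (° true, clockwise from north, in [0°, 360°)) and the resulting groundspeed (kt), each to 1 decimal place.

Leg 1: heading=354.1°, groundspeed=248.9 kt
Leg 2: heading=118.0°, groundspeed=170.6 kt
Leg 3: heading=247.9°, groundspeed=179.8 kt
Leg 4: heading=266.2°, groundspeed=197.9 kt
Leg 5: heading=246.2°, groundspeed=178.2 kt
Leg 6: heading=64.3°, groundspeed=221.2 kt

Leg 1: desired track 355.1°; wind correction -1.0° → command heading 354.1°, groundspeed 248.9 kt
Leg 2: desired track 101.0°; wind correction +17.0° → command heading 118.0°, groundspeed 170.6 kt
Leg 3: desired track 265.3°; wind correction -17.4° → command heading 247.9°, groundspeed 179.8 kt
Leg 4: desired track 283.0°; wind correction -16.8° → command heading 266.2°, groundspeed 197.9 kt
Leg 5: desired track 263.6°; wind correction -17.4° → command heading 246.2°, groundspeed 178.2 kt
Leg 6: desired track 50.6°; wind correction +13.7° → command heading 64.3°, groundspeed 221.2 kt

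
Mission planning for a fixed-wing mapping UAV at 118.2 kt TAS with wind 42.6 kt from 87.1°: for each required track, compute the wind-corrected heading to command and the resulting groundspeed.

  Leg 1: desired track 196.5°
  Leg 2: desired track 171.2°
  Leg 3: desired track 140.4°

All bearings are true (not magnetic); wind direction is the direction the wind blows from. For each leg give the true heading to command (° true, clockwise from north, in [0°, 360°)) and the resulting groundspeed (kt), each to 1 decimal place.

Leg 1: heading=176.6°, groundspeed=125.3 kt
Leg 2: heading=150.2°, groundspeed=106.0 kt
Leg 3: heading=123.6°, groundspeed=87.7 kt

Leg 1: desired track 196.5°; wind correction -19.9° → command heading 176.6°, groundspeed 125.3 kt
Leg 2: desired track 171.2°; wind correction -21.0° → command heading 150.2°, groundspeed 106.0 kt
Leg 3: desired track 140.4°; wind correction -16.8° → command heading 123.6°, groundspeed 87.7 kt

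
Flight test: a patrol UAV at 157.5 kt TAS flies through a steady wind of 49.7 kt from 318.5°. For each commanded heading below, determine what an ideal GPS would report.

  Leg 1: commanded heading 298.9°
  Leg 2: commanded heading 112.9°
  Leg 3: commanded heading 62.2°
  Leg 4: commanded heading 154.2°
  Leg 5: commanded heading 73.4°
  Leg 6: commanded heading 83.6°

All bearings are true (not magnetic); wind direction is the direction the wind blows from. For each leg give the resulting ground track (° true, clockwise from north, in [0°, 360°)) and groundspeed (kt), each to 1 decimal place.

Leg 1: track=290.3°, groundspeed=111.9 kt
Leg 2: track=119.0°, groundspeed=203.5 kt
Leg 3: track=78.1°, groundspeed=176.0 kt
Leg 4: track=150.5°, groundspeed=205.8 kt
Leg 5: track=87.6°, groundspeed=184.0 kt
Leg 6: track=95.9°, groundspeed=190.5 kt

Leg 1: heading 298.9°; drift -8.6° → track 290.3°, groundspeed 111.9 kt
Leg 2: heading 112.9°; drift +6.1° → track 119.0°, groundspeed 203.5 kt
Leg 3: heading 62.2°; drift +15.9° → track 78.1°, groundspeed 176.0 kt
Leg 4: heading 154.2°; drift -3.7° → track 150.5°, groundspeed 205.8 kt
Leg 5: heading 73.4°; drift +14.2° → track 87.6°, groundspeed 184.0 kt
Leg 6: heading 83.6°; drift +12.3° → track 95.9°, groundspeed 190.5 kt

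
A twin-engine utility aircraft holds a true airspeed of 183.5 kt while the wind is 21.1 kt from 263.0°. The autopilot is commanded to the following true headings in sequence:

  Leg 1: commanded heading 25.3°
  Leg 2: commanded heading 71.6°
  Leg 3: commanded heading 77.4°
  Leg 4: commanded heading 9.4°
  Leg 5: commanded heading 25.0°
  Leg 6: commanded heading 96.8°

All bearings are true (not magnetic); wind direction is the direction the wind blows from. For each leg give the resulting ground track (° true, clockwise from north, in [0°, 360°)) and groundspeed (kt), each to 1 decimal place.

Leg 1: heading 25.3°; drift +5.2° → track 30.5°, groundspeed 195.6 kt
Leg 2: heading 71.6°; drift +1.2° → track 72.8°, groundspeed 204.2 kt
Leg 3: heading 77.4°; drift +0.6° → track 78.0°, groundspeed 204.5 kt
Leg 4: heading 9.4°; drift +6.1° → track 15.5°, groundspeed 190.5 kt
Leg 5: heading 25.0°; drift +5.3° → track 30.3°, groundspeed 195.5 kt
Leg 6: heading 96.8°; drift -1.4° → track 95.4°, groundspeed 204.1 kt

Leg 1: track=30.5°, groundspeed=195.6 kt
Leg 2: track=72.8°, groundspeed=204.2 kt
Leg 3: track=78.0°, groundspeed=204.5 kt
Leg 4: track=15.5°, groundspeed=190.5 kt
Leg 5: track=30.3°, groundspeed=195.5 kt
Leg 6: track=95.4°, groundspeed=204.1 kt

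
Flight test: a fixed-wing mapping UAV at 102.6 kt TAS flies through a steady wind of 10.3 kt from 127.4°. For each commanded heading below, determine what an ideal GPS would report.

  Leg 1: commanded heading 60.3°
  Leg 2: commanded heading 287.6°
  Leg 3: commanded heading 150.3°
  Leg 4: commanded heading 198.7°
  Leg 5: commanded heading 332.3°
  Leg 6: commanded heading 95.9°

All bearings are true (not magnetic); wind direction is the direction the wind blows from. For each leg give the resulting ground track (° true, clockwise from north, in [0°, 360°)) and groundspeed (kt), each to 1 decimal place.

Leg 1: heading 60.3°; drift -5.5° → track 54.8°, groundspeed 99.0 kt
Leg 2: heading 287.6°; drift +1.8° → track 289.4°, groundspeed 112.3 kt
Leg 3: heading 150.3°; drift +2.5° → track 152.8°, groundspeed 93.2 kt
Leg 4: heading 198.7°; drift +5.6° → track 204.3°, groundspeed 99.8 kt
Leg 5: heading 332.3°; drift -2.2° → track 330.1°, groundspeed 112.0 kt
Leg 6: heading 95.9°; drift -3.3° → track 92.6°, groundspeed 94.0 kt

Leg 1: track=54.8°, groundspeed=99.0 kt
Leg 2: track=289.4°, groundspeed=112.3 kt
Leg 3: track=152.8°, groundspeed=93.2 kt
Leg 4: track=204.3°, groundspeed=99.8 kt
Leg 5: track=330.1°, groundspeed=112.0 kt
Leg 6: track=92.6°, groundspeed=94.0 kt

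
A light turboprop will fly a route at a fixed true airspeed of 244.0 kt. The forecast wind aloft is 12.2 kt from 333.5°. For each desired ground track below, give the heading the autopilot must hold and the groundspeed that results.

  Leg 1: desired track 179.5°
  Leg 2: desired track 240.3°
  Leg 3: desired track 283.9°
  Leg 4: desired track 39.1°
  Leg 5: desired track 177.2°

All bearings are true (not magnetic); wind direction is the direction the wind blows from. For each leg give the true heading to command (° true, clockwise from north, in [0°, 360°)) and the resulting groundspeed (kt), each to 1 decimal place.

Leg 1: heading=180.8°, groundspeed=254.9 kt
Leg 2: heading=243.2°, groundspeed=244.4 kt
Leg 3: heading=286.1°, groundspeed=235.9 kt
Leg 4: heading=36.5°, groundspeed=238.7 kt
Leg 5: heading=178.4°, groundspeed=255.1 kt

Leg 1: desired track 179.5°; wind correction +1.3° → command heading 180.8°, groundspeed 254.9 kt
Leg 2: desired track 240.3°; wind correction +2.9° → command heading 243.2°, groundspeed 244.4 kt
Leg 3: desired track 283.9°; wind correction +2.2° → command heading 286.1°, groundspeed 235.9 kt
Leg 4: desired track 39.1°; wind correction -2.6° → command heading 36.5°, groundspeed 238.7 kt
Leg 5: desired track 177.2°; wind correction +1.2° → command heading 178.4°, groundspeed 255.1 kt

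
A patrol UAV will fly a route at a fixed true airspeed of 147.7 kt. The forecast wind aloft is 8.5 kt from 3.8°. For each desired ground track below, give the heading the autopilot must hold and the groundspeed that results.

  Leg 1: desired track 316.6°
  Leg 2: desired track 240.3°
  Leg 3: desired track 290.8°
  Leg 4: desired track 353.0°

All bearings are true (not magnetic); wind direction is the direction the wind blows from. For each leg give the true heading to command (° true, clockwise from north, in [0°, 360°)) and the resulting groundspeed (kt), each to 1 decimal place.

Leg 1: desired track 316.6°; wind correction +2.4° → command heading 319.0°, groundspeed 141.8 kt
Leg 2: desired track 240.3°; wind correction +2.8° → command heading 243.1°, groundspeed 152.2 kt
Leg 3: desired track 290.8°; wind correction +3.2° → command heading 294.0°, groundspeed 145.0 kt
Leg 4: desired track 353.0°; wind correction +0.6° → command heading 353.6°, groundspeed 139.3 kt

Leg 1: heading=319.0°, groundspeed=141.8 kt
Leg 2: heading=243.1°, groundspeed=152.2 kt
Leg 3: heading=294.0°, groundspeed=145.0 kt
Leg 4: heading=353.6°, groundspeed=139.3 kt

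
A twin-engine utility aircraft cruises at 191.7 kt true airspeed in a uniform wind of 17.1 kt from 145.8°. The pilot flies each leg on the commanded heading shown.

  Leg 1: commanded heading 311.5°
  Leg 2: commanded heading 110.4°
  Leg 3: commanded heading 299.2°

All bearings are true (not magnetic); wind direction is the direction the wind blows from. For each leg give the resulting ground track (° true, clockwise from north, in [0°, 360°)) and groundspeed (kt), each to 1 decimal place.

Leg 1: heading 311.5°; drift +1.2° → track 312.7°, groundspeed 208.3 kt
Leg 2: heading 110.4°; drift -3.2° → track 107.2°, groundspeed 178.0 kt
Leg 3: heading 299.2°; drift +2.1° → track 301.3°, groundspeed 207.1 kt

Leg 1: track=312.7°, groundspeed=208.3 kt
Leg 2: track=107.2°, groundspeed=178.0 kt
Leg 3: track=301.3°, groundspeed=207.1 kt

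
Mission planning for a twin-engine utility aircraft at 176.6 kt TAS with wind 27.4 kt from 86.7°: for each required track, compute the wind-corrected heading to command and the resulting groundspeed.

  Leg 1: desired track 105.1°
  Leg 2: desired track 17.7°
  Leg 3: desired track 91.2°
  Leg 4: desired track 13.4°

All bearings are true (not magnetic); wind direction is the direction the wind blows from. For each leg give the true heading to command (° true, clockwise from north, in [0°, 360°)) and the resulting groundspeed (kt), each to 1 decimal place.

Leg 1: desired track 105.1°; wind correction -2.8° → command heading 102.3°, groundspeed 150.4 kt
Leg 2: desired track 17.7°; wind correction +8.3° → command heading 26.0°, groundspeed 164.9 kt
Leg 3: desired track 91.2°; wind correction -0.7° → command heading 90.5°, groundspeed 149.3 kt
Leg 4: desired track 13.4°; wind correction +8.5° → command heading 21.9°, groundspeed 166.8 kt

Leg 1: heading=102.3°, groundspeed=150.4 kt
Leg 2: heading=26.0°, groundspeed=164.9 kt
Leg 3: heading=90.5°, groundspeed=149.3 kt
Leg 4: heading=21.9°, groundspeed=166.8 kt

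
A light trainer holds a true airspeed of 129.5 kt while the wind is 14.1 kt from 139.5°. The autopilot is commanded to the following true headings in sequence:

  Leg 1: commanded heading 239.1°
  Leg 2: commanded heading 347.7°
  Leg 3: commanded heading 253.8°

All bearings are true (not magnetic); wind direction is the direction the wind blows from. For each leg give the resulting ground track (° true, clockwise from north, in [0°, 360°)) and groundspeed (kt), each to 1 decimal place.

Leg 1: heading 239.1°; drift +6.0° → track 245.1°, groundspeed 132.6 kt
Leg 2: heading 347.7°; drift -2.7° → track 345.0°, groundspeed 142.1 kt
Leg 3: heading 253.8°; drift +5.4° → track 259.2°, groundspeed 135.9 kt

Leg 1: track=245.1°, groundspeed=132.6 kt
Leg 2: track=345.0°, groundspeed=142.1 kt
Leg 3: track=259.2°, groundspeed=135.9 kt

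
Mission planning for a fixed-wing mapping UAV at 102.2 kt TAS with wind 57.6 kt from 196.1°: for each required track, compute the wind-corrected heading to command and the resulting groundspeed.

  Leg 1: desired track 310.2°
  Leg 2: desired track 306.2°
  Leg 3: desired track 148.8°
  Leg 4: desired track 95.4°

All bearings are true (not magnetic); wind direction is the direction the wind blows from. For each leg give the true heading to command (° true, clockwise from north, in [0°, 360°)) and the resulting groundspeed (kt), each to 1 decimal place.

Leg 1: heading=279.2°, groundspeed=111.2 kt
Leg 2: heading=274.2°, groundspeed=106.5 kt
Leg 3: heading=173.3°, groundspeed=54.0 kt
Leg 4: heading=129.0°, groundspeed=95.8 kt

Leg 1: desired track 310.2°; wind correction -31.0° → command heading 279.2°, groundspeed 111.2 kt
Leg 2: desired track 306.2°; wind correction -32.0° → command heading 274.2°, groundspeed 106.5 kt
Leg 3: desired track 148.8°; wind correction +24.5° → command heading 173.3°, groundspeed 54.0 kt
Leg 4: desired track 95.4°; wind correction +33.6° → command heading 129.0°, groundspeed 95.8 kt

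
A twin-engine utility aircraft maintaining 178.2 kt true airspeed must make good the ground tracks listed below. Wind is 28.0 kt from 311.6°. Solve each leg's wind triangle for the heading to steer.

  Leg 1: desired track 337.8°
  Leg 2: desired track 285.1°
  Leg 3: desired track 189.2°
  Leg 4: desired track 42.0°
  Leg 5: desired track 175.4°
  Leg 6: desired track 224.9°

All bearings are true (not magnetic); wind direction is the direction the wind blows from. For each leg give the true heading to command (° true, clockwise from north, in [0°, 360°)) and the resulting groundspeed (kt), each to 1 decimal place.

Leg 1: desired track 337.8°; wind correction -4.0° → command heading 333.8°, groundspeed 152.6 kt
Leg 2: desired track 285.1°; wind correction +4.0° → command heading 289.1°, groundspeed 152.7 kt
Leg 3: desired track 189.2°; wind correction +7.6° → command heading 196.8°, groundspeed 191.6 kt
Leg 4: desired track 42.0°; wind correction -9.0° → command heading 33.0°, groundspeed 176.2 kt
Leg 5: desired track 175.4°; wind correction +6.2° → command heading 181.6°, groundspeed 197.4 kt
Leg 6: desired track 224.9°; wind correction +9.0° → command heading 233.9°, groundspeed 174.4 kt

Leg 1: heading=333.8°, groundspeed=152.6 kt
Leg 2: heading=289.1°, groundspeed=152.7 kt
Leg 3: heading=196.8°, groundspeed=191.6 kt
Leg 4: heading=33.0°, groundspeed=176.2 kt
Leg 5: heading=181.6°, groundspeed=197.4 kt
Leg 6: heading=233.9°, groundspeed=174.4 kt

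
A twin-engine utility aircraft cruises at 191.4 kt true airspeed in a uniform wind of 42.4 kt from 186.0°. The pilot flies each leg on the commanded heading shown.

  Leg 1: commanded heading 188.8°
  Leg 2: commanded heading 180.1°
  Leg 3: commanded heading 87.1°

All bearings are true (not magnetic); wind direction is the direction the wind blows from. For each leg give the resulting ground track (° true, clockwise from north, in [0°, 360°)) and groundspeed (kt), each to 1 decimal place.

Leg 1: heading 188.8°; drift +0.8° → track 189.6°, groundspeed 149.1 kt
Leg 2: heading 180.1°; drift -1.7° → track 178.4°, groundspeed 149.3 kt
Leg 3: heading 87.1°; drift -11.9° → track 75.2°, groundspeed 202.3 kt

Leg 1: track=189.6°, groundspeed=149.1 kt
Leg 2: track=178.4°, groundspeed=149.3 kt
Leg 3: track=75.2°, groundspeed=202.3 kt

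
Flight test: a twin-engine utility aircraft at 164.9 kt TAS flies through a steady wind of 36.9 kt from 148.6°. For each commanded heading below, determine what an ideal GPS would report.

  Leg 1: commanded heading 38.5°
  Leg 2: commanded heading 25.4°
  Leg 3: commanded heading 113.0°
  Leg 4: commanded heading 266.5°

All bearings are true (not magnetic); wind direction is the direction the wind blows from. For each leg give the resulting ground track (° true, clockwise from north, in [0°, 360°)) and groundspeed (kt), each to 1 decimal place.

Leg 1: heading 38.5°; drift -11.0° → track 27.5°, groundspeed 180.9 kt
Leg 2: heading 25.4°; drift -9.5° → track 15.9°, groundspeed 187.7 kt
Leg 3: heading 113.0°; drift -9.0° → track 104.0°, groundspeed 136.6 kt
Leg 4: heading 266.5°; drift +10.1° → track 276.6°, groundspeed 185.1 kt

Leg 1: track=27.5°, groundspeed=180.9 kt
Leg 2: track=15.9°, groundspeed=187.7 kt
Leg 3: track=104.0°, groundspeed=136.6 kt
Leg 4: track=276.6°, groundspeed=185.1 kt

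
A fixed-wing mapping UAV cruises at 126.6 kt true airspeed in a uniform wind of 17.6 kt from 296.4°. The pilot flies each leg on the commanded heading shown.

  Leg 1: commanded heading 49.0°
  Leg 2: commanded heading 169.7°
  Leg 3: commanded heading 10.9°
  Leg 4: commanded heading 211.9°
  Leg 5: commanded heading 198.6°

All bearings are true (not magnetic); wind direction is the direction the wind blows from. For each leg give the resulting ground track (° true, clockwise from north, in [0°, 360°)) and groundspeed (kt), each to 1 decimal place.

Leg 1: heading 49.0°; drift +6.9° → track 55.9°, groundspeed 134.3 kt
Leg 2: heading 169.7°; drift -5.9° → track 163.8°, groundspeed 137.8 kt
Leg 3: heading 10.9°; drift +7.9° → track 18.8°, groundspeed 123.1 kt
Leg 4: heading 211.9°; drift -8.0° → track 203.9°, groundspeed 126.1 kt
Leg 5: heading 198.6°; drift -7.7° → track 190.9°, groundspeed 130.2 kt

Leg 1: track=55.9°, groundspeed=134.3 kt
Leg 2: track=163.8°, groundspeed=137.8 kt
Leg 3: track=18.8°, groundspeed=123.1 kt
Leg 4: track=203.9°, groundspeed=126.1 kt
Leg 5: track=190.9°, groundspeed=130.2 kt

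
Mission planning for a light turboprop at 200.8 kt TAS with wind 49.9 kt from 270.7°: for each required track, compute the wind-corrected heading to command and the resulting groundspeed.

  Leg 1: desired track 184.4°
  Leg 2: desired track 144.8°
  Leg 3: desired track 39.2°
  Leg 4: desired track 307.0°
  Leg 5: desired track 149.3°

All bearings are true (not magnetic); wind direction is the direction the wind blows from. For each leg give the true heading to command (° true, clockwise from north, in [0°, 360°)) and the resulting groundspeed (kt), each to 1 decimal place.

Leg 1: heading=198.8°, groundspeed=191.3 kt
Leg 2: heading=156.4°, groundspeed=225.9 kt
Leg 3: heading=28.0°, groundspeed=228.0 kt
Leg 4: heading=298.5°, groundspeed=158.4 kt
Leg 5: heading=161.5°, groundspeed=222.2 kt

Leg 1: desired track 184.4°; wind correction +14.4° → command heading 198.8°, groundspeed 191.3 kt
Leg 2: desired track 144.8°; wind correction +11.6° → command heading 156.4°, groundspeed 225.9 kt
Leg 3: desired track 39.2°; wind correction -11.2° → command heading 28.0°, groundspeed 228.0 kt
Leg 4: desired track 307.0°; wind correction -8.5° → command heading 298.5°, groundspeed 158.4 kt
Leg 5: desired track 149.3°; wind correction +12.2° → command heading 161.5°, groundspeed 222.2 kt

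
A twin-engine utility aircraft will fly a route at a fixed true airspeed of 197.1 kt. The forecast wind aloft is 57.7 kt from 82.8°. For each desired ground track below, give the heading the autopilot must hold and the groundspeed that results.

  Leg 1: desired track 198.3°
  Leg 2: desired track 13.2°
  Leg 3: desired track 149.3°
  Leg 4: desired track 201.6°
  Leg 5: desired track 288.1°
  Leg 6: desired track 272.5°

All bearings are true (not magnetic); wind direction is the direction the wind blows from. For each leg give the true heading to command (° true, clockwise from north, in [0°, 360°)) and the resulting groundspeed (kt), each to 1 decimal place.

Leg 1: desired track 198.3°; wind correction -15.3° → command heading 183.0°, groundspeed 214.9 kt
Leg 2: desired track 13.2°; wind correction +15.9° → command heading 29.1°, groundspeed 169.4 kt
Leg 3: desired track 149.3°; wind correction -15.6° → command heading 133.7°, groundspeed 166.9 kt
Leg 4: desired track 201.6°; wind correction -14.9° → command heading 186.7°, groundspeed 218.3 kt
Leg 5: desired track 288.1°; wind correction +7.2° → command heading 295.3°, groundspeed 247.7 kt
Leg 6: desired track 272.5°; wind correction +2.8° → command heading 275.3°, groundspeed 253.7 kt

Leg 1: heading=183.0°, groundspeed=214.9 kt
Leg 2: heading=29.1°, groundspeed=169.4 kt
Leg 3: heading=133.7°, groundspeed=166.9 kt
Leg 4: heading=186.7°, groundspeed=218.3 kt
Leg 5: heading=295.3°, groundspeed=247.7 kt
Leg 6: heading=275.3°, groundspeed=253.7 kt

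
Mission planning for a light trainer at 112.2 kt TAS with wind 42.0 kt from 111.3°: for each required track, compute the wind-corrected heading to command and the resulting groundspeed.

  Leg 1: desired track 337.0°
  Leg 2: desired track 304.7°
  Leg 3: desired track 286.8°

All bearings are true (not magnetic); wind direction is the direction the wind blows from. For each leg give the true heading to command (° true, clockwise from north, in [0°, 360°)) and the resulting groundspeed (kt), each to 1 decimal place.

Leg 1: heading=352.5°, groundspeed=137.4 kt
Leg 2: heading=309.7°, groundspeed=152.6 kt
Leg 3: heading=285.1°, groundspeed=154.0 kt

Leg 1: desired track 337.0°; wind correction +15.5° → command heading 352.5°, groundspeed 137.4 kt
Leg 2: desired track 304.7°; wind correction +5.0° → command heading 309.7°, groundspeed 152.6 kt
Leg 3: desired track 286.8°; wind correction -1.7° → command heading 285.1°, groundspeed 154.0 kt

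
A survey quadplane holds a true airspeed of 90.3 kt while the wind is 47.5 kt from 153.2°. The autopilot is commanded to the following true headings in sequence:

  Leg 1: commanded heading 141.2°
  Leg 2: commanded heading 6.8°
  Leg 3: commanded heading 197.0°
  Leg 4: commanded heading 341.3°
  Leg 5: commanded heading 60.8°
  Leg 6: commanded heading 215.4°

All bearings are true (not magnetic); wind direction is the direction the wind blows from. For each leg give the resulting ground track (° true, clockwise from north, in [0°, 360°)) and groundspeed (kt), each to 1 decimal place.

Leg 1: track=128.5°, groundspeed=44.9 kt
Leg 2: track=355.4°, groundspeed=132.5 kt
Leg 3: track=227.4°, groundspeed=65.0 kt
Leg 4: track=338.5°, groundspeed=137.5 kt
Leg 5: track=33.6°, groundspeed=103.8 kt
Leg 6: track=247.1°, groundspeed=80.1 kt

Leg 1: heading 141.2°; drift -12.7° → track 128.5°, groundspeed 44.9 kt
Leg 2: heading 6.8°; drift -11.4° → track 355.4°, groundspeed 132.5 kt
Leg 3: heading 197.0°; drift +30.4° → track 227.4°, groundspeed 65.0 kt
Leg 4: heading 341.3°; drift -2.8° → track 338.5°, groundspeed 137.5 kt
Leg 5: heading 60.8°; drift -27.2° → track 33.6°, groundspeed 103.8 kt
Leg 6: heading 215.4°; drift +31.7° → track 247.1°, groundspeed 80.1 kt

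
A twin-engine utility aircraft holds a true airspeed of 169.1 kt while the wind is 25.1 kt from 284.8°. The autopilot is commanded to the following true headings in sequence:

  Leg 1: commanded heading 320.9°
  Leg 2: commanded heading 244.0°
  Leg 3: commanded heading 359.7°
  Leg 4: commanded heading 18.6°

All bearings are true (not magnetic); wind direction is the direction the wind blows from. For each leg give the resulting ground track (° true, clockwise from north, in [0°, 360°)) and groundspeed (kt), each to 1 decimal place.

Leg 1: track=326.6°, groundspeed=149.6 kt
Leg 2: track=237.8°, groundspeed=151.0 kt
Leg 3: track=8.2°, groundspeed=164.4 kt
Leg 4: track=26.9°, groundspeed=172.6 kt

Leg 1: heading 320.9°; drift +5.7° → track 326.6°, groundspeed 149.6 kt
Leg 2: heading 244.0°; drift -6.2° → track 237.8°, groundspeed 151.0 kt
Leg 3: heading 359.7°; drift +8.5° → track 8.2°, groundspeed 164.4 kt
Leg 4: heading 18.6°; drift +8.3° → track 26.9°, groundspeed 172.6 kt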